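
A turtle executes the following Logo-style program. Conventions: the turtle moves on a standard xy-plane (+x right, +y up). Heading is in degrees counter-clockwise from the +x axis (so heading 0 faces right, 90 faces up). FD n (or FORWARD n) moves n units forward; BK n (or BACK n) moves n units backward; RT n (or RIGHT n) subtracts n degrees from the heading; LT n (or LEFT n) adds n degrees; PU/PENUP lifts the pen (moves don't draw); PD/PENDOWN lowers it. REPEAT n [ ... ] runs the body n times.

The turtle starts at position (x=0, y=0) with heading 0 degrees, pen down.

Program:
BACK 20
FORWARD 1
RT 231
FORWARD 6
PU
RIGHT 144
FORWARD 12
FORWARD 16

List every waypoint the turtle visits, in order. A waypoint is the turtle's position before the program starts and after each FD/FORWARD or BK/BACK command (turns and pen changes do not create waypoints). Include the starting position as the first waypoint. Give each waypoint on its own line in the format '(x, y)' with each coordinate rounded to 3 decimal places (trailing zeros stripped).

Executing turtle program step by step:
Start: pos=(0,0), heading=0, pen down
BK 20: (0,0) -> (-20,0) [heading=0, draw]
FD 1: (-20,0) -> (-19,0) [heading=0, draw]
RT 231: heading 0 -> 129
FD 6: (-19,0) -> (-22.776,4.663) [heading=129, draw]
PU: pen up
RT 144: heading 129 -> 345
FD 12: (-22.776,4.663) -> (-11.185,1.557) [heading=345, move]
FD 16: (-11.185,1.557) -> (4.27,-2.584) [heading=345, move]
Final: pos=(4.27,-2.584), heading=345, 3 segment(s) drawn
Waypoints (6 total):
(0, 0)
(-20, 0)
(-19, 0)
(-22.776, 4.663)
(-11.185, 1.557)
(4.27, -2.584)

Answer: (0, 0)
(-20, 0)
(-19, 0)
(-22.776, 4.663)
(-11.185, 1.557)
(4.27, -2.584)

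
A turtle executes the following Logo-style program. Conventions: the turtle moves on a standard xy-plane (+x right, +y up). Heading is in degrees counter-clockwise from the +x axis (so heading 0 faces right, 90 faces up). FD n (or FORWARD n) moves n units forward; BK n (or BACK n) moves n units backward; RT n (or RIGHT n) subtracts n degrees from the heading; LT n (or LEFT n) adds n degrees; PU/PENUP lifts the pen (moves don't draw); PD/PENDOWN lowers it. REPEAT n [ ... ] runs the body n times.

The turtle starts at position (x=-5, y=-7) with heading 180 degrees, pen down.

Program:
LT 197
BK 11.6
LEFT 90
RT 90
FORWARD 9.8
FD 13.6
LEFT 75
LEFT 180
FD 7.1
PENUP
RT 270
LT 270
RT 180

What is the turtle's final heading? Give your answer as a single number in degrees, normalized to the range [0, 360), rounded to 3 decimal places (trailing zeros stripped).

Executing turtle program step by step:
Start: pos=(-5,-7), heading=180, pen down
LT 197: heading 180 -> 17
BK 11.6: (-5,-7) -> (-16.093,-10.392) [heading=17, draw]
LT 90: heading 17 -> 107
RT 90: heading 107 -> 17
FD 9.8: (-16.093,-10.392) -> (-6.721,-7.526) [heading=17, draw]
FD 13.6: (-6.721,-7.526) -> (6.284,-3.55) [heading=17, draw]
LT 75: heading 17 -> 92
LT 180: heading 92 -> 272
FD 7.1: (6.284,-3.55) -> (6.532,-10.646) [heading=272, draw]
PU: pen up
RT 270: heading 272 -> 2
LT 270: heading 2 -> 272
RT 180: heading 272 -> 92
Final: pos=(6.532,-10.646), heading=92, 4 segment(s) drawn

Answer: 92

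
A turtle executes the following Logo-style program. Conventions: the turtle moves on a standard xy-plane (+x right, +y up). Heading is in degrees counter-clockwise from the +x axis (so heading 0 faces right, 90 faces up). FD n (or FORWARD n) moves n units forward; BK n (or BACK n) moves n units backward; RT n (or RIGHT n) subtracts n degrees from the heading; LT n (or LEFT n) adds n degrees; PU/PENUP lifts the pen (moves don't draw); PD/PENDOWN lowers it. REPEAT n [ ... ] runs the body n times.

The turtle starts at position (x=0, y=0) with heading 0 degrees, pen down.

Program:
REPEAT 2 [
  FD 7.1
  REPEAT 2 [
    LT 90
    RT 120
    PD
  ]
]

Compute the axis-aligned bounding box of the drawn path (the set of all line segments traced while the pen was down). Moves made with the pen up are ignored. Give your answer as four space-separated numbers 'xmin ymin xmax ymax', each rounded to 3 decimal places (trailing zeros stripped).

Executing turtle program step by step:
Start: pos=(0,0), heading=0, pen down
REPEAT 2 [
  -- iteration 1/2 --
  FD 7.1: (0,0) -> (7.1,0) [heading=0, draw]
  REPEAT 2 [
    -- iteration 1/2 --
    LT 90: heading 0 -> 90
    RT 120: heading 90 -> 330
    PD: pen down
    -- iteration 2/2 --
    LT 90: heading 330 -> 60
    RT 120: heading 60 -> 300
    PD: pen down
  ]
  -- iteration 2/2 --
  FD 7.1: (7.1,0) -> (10.65,-6.149) [heading=300, draw]
  REPEAT 2 [
    -- iteration 1/2 --
    LT 90: heading 300 -> 30
    RT 120: heading 30 -> 270
    PD: pen down
    -- iteration 2/2 --
    LT 90: heading 270 -> 0
    RT 120: heading 0 -> 240
    PD: pen down
  ]
]
Final: pos=(10.65,-6.149), heading=240, 2 segment(s) drawn

Segment endpoints: x in {0, 7.1, 10.65}, y in {-6.149, 0}
xmin=0, ymin=-6.149, xmax=10.65, ymax=0

Answer: 0 -6.149 10.65 0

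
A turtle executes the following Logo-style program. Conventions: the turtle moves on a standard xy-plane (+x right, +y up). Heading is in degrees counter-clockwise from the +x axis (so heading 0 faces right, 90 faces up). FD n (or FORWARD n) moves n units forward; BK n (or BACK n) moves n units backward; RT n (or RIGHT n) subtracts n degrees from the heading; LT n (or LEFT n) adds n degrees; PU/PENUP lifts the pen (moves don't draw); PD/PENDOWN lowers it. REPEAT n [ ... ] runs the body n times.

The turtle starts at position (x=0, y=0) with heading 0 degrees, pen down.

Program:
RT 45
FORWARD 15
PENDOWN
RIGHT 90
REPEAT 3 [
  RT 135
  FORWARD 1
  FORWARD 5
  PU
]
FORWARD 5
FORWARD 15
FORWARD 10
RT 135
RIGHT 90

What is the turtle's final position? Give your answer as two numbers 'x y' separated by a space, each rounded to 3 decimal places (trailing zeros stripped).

Answer: -21.151 -8.849

Derivation:
Executing turtle program step by step:
Start: pos=(0,0), heading=0, pen down
RT 45: heading 0 -> 315
FD 15: (0,0) -> (10.607,-10.607) [heading=315, draw]
PD: pen down
RT 90: heading 315 -> 225
REPEAT 3 [
  -- iteration 1/3 --
  RT 135: heading 225 -> 90
  FD 1: (10.607,-10.607) -> (10.607,-9.607) [heading=90, draw]
  FD 5: (10.607,-9.607) -> (10.607,-4.607) [heading=90, draw]
  PU: pen up
  -- iteration 2/3 --
  RT 135: heading 90 -> 315
  FD 1: (10.607,-4.607) -> (11.314,-5.314) [heading=315, move]
  FD 5: (11.314,-5.314) -> (14.849,-8.849) [heading=315, move]
  PU: pen up
  -- iteration 3/3 --
  RT 135: heading 315 -> 180
  FD 1: (14.849,-8.849) -> (13.849,-8.849) [heading=180, move]
  FD 5: (13.849,-8.849) -> (8.849,-8.849) [heading=180, move]
  PU: pen up
]
FD 5: (8.849,-8.849) -> (3.849,-8.849) [heading=180, move]
FD 15: (3.849,-8.849) -> (-11.151,-8.849) [heading=180, move]
FD 10: (-11.151,-8.849) -> (-21.151,-8.849) [heading=180, move]
RT 135: heading 180 -> 45
RT 90: heading 45 -> 315
Final: pos=(-21.151,-8.849), heading=315, 3 segment(s) drawn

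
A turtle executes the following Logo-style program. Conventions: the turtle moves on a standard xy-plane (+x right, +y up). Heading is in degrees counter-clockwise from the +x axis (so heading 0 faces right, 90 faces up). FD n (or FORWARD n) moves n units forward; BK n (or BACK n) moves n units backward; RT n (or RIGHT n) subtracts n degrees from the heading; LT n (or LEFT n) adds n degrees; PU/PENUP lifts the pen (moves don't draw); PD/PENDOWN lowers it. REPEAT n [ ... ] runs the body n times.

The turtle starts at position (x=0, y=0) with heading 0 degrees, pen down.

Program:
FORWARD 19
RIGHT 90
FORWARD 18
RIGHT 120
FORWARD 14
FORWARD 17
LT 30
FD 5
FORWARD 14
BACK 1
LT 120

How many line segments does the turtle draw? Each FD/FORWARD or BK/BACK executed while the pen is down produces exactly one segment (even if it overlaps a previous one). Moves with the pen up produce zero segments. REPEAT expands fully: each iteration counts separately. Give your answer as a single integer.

Answer: 7

Derivation:
Executing turtle program step by step:
Start: pos=(0,0), heading=0, pen down
FD 19: (0,0) -> (19,0) [heading=0, draw]
RT 90: heading 0 -> 270
FD 18: (19,0) -> (19,-18) [heading=270, draw]
RT 120: heading 270 -> 150
FD 14: (19,-18) -> (6.876,-11) [heading=150, draw]
FD 17: (6.876,-11) -> (-7.847,-2.5) [heading=150, draw]
LT 30: heading 150 -> 180
FD 5: (-7.847,-2.5) -> (-12.847,-2.5) [heading=180, draw]
FD 14: (-12.847,-2.5) -> (-26.847,-2.5) [heading=180, draw]
BK 1: (-26.847,-2.5) -> (-25.847,-2.5) [heading=180, draw]
LT 120: heading 180 -> 300
Final: pos=(-25.847,-2.5), heading=300, 7 segment(s) drawn
Segments drawn: 7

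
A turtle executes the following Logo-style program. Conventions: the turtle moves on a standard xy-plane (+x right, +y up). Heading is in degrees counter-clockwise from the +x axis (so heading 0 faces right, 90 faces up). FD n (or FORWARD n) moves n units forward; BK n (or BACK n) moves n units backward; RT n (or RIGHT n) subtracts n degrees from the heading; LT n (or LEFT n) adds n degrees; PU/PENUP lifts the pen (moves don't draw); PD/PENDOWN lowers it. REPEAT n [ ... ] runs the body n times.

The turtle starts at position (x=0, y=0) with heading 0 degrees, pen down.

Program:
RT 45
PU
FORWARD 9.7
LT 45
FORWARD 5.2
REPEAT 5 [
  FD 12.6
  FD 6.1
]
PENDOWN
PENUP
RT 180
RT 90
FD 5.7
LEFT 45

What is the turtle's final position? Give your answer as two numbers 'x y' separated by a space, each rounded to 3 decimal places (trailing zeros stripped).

Executing turtle program step by step:
Start: pos=(0,0), heading=0, pen down
RT 45: heading 0 -> 315
PU: pen up
FD 9.7: (0,0) -> (6.859,-6.859) [heading=315, move]
LT 45: heading 315 -> 0
FD 5.2: (6.859,-6.859) -> (12.059,-6.859) [heading=0, move]
REPEAT 5 [
  -- iteration 1/5 --
  FD 12.6: (12.059,-6.859) -> (24.659,-6.859) [heading=0, move]
  FD 6.1: (24.659,-6.859) -> (30.759,-6.859) [heading=0, move]
  -- iteration 2/5 --
  FD 12.6: (30.759,-6.859) -> (43.359,-6.859) [heading=0, move]
  FD 6.1: (43.359,-6.859) -> (49.459,-6.859) [heading=0, move]
  -- iteration 3/5 --
  FD 12.6: (49.459,-6.859) -> (62.059,-6.859) [heading=0, move]
  FD 6.1: (62.059,-6.859) -> (68.159,-6.859) [heading=0, move]
  -- iteration 4/5 --
  FD 12.6: (68.159,-6.859) -> (80.759,-6.859) [heading=0, move]
  FD 6.1: (80.759,-6.859) -> (86.859,-6.859) [heading=0, move]
  -- iteration 5/5 --
  FD 12.6: (86.859,-6.859) -> (99.459,-6.859) [heading=0, move]
  FD 6.1: (99.459,-6.859) -> (105.559,-6.859) [heading=0, move]
]
PD: pen down
PU: pen up
RT 180: heading 0 -> 180
RT 90: heading 180 -> 90
FD 5.7: (105.559,-6.859) -> (105.559,-1.159) [heading=90, move]
LT 45: heading 90 -> 135
Final: pos=(105.559,-1.159), heading=135, 0 segment(s) drawn

Answer: 105.559 -1.159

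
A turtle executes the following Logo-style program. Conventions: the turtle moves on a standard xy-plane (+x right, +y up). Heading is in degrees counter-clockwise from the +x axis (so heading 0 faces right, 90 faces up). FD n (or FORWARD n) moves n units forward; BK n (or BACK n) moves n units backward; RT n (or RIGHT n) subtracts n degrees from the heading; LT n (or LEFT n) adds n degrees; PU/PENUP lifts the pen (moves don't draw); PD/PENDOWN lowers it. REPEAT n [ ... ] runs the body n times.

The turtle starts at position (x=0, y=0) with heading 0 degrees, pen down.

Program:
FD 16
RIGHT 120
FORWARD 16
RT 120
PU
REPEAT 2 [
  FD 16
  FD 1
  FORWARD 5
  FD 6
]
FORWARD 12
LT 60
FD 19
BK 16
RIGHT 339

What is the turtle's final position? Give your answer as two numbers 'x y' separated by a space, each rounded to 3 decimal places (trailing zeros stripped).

Answer: -29 45.033

Derivation:
Executing turtle program step by step:
Start: pos=(0,0), heading=0, pen down
FD 16: (0,0) -> (16,0) [heading=0, draw]
RT 120: heading 0 -> 240
FD 16: (16,0) -> (8,-13.856) [heading=240, draw]
RT 120: heading 240 -> 120
PU: pen up
REPEAT 2 [
  -- iteration 1/2 --
  FD 16: (8,-13.856) -> (0,0) [heading=120, move]
  FD 1: (0,0) -> (-0.5,0.866) [heading=120, move]
  FD 5: (-0.5,0.866) -> (-3,5.196) [heading=120, move]
  FD 6: (-3,5.196) -> (-6,10.392) [heading=120, move]
  -- iteration 2/2 --
  FD 16: (-6,10.392) -> (-14,24.249) [heading=120, move]
  FD 1: (-14,24.249) -> (-14.5,25.115) [heading=120, move]
  FD 5: (-14.5,25.115) -> (-17,29.445) [heading=120, move]
  FD 6: (-17,29.445) -> (-20,34.641) [heading=120, move]
]
FD 12: (-20,34.641) -> (-26,45.033) [heading=120, move]
LT 60: heading 120 -> 180
FD 19: (-26,45.033) -> (-45,45.033) [heading=180, move]
BK 16: (-45,45.033) -> (-29,45.033) [heading=180, move]
RT 339: heading 180 -> 201
Final: pos=(-29,45.033), heading=201, 2 segment(s) drawn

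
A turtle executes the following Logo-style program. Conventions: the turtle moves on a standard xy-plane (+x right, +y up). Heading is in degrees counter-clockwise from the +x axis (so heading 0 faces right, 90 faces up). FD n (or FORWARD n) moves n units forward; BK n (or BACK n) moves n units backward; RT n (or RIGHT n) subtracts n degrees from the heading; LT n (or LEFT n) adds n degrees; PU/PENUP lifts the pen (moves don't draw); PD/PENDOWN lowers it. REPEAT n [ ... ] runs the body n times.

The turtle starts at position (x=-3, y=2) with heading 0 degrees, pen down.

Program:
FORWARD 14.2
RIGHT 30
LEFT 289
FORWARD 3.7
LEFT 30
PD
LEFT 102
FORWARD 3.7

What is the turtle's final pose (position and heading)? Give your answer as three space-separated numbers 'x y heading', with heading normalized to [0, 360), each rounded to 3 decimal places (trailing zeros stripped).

Answer: 13.666 0.274 31

Derivation:
Executing turtle program step by step:
Start: pos=(-3,2), heading=0, pen down
FD 14.2: (-3,2) -> (11.2,2) [heading=0, draw]
RT 30: heading 0 -> 330
LT 289: heading 330 -> 259
FD 3.7: (11.2,2) -> (10.494,-1.632) [heading=259, draw]
LT 30: heading 259 -> 289
PD: pen down
LT 102: heading 289 -> 31
FD 3.7: (10.494,-1.632) -> (13.666,0.274) [heading=31, draw]
Final: pos=(13.666,0.274), heading=31, 3 segment(s) drawn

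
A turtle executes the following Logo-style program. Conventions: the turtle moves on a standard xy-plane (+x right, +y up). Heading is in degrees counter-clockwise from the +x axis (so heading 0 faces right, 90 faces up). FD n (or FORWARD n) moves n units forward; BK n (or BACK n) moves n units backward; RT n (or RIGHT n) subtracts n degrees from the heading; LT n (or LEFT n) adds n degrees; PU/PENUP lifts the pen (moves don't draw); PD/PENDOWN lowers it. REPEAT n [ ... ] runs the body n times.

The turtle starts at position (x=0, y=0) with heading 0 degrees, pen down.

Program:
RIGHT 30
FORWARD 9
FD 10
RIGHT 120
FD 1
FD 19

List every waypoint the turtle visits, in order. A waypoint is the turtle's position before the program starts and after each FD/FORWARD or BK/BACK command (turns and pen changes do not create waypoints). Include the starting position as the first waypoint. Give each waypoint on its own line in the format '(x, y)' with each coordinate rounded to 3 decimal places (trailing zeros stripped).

Executing turtle program step by step:
Start: pos=(0,0), heading=0, pen down
RT 30: heading 0 -> 330
FD 9: (0,0) -> (7.794,-4.5) [heading=330, draw]
FD 10: (7.794,-4.5) -> (16.454,-9.5) [heading=330, draw]
RT 120: heading 330 -> 210
FD 1: (16.454,-9.5) -> (15.588,-10) [heading=210, draw]
FD 19: (15.588,-10) -> (-0.866,-19.5) [heading=210, draw]
Final: pos=(-0.866,-19.5), heading=210, 4 segment(s) drawn
Waypoints (5 total):
(0, 0)
(7.794, -4.5)
(16.454, -9.5)
(15.588, -10)
(-0.866, -19.5)

Answer: (0, 0)
(7.794, -4.5)
(16.454, -9.5)
(15.588, -10)
(-0.866, -19.5)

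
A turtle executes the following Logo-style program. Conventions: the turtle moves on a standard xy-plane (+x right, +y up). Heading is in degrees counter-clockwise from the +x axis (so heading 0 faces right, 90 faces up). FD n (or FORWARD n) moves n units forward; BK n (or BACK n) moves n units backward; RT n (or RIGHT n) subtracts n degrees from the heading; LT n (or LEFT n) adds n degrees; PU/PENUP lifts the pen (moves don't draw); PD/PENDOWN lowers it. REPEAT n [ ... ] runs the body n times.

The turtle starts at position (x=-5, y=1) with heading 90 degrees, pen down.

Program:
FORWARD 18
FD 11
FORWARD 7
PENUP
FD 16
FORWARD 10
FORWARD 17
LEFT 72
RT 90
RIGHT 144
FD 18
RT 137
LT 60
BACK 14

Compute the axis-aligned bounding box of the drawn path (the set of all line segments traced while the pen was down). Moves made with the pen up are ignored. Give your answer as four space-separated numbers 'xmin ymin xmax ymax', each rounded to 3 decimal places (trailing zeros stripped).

Answer: -5 1 -5 37

Derivation:
Executing turtle program step by step:
Start: pos=(-5,1), heading=90, pen down
FD 18: (-5,1) -> (-5,19) [heading=90, draw]
FD 11: (-5,19) -> (-5,30) [heading=90, draw]
FD 7: (-5,30) -> (-5,37) [heading=90, draw]
PU: pen up
FD 16: (-5,37) -> (-5,53) [heading=90, move]
FD 10: (-5,53) -> (-5,63) [heading=90, move]
FD 17: (-5,63) -> (-5,80) [heading=90, move]
LT 72: heading 90 -> 162
RT 90: heading 162 -> 72
RT 144: heading 72 -> 288
FD 18: (-5,80) -> (0.562,62.881) [heading=288, move]
RT 137: heading 288 -> 151
LT 60: heading 151 -> 211
BK 14: (0.562,62.881) -> (12.563,70.092) [heading=211, move]
Final: pos=(12.563,70.092), heading=211, 3 segment(s) drawn

Segment endpoints: x in {-5, -5, -5}, y in {1, 19, 30, 37}
xmin=-5, ymin=1, xmax=-5, ymax=37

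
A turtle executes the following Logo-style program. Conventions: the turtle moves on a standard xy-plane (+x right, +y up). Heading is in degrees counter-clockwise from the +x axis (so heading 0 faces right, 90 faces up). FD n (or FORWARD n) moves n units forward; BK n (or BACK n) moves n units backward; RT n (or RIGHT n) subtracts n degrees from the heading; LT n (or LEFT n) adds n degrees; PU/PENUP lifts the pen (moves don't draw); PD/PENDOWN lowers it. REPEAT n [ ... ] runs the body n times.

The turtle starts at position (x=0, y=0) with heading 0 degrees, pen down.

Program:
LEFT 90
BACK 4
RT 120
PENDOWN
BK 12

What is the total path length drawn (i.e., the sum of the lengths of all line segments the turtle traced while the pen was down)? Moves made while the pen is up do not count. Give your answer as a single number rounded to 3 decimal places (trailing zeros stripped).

Executing turtle program step by step:
Start: pos=(0,0), heading=0, pen down
LT 90: heading 0 -> 90
BK 4: (0,0) -> (0,-4) [heading=90, draw]
RT 120: heading 90 -> 330
PD: pen down
BK 12: (0,-4) -> (-10.392,2) [heading=330, draw]
Final: pos=(-10.392,2), heading=330, 2 segment(s) drawn

Segment lengths:
  seg 1: (0,0) -> (0,-4), length = 4
  seg 2: (0,-4) -> (-10.392,2), length = 12
Total = 16

Answer: 16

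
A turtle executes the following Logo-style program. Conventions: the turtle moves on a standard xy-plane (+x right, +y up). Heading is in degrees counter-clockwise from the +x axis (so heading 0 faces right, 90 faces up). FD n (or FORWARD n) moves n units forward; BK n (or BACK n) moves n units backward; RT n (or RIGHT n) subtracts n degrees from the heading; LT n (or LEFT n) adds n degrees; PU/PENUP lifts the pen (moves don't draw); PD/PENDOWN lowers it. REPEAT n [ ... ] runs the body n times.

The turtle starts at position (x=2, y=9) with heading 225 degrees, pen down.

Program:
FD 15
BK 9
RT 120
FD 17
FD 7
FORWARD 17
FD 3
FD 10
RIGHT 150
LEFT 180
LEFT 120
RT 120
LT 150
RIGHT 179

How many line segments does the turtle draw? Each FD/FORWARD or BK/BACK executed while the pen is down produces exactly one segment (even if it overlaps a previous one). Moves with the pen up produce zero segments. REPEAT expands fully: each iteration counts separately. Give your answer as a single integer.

Executing turtle program step by step:
Start: pos=(2,9), heading=225, pen down
FD 15: (2,9) -> (-8.607,-1.607) [heading=225, draw]
BK 9: (-8.607,-1.607) -> (-2.243,4.757) [heading=225, draw]
RT 120: heading 225 -> 105
FD 17: (-2.243,4.757) -> (-6.643,21.178) [heading=105, draw]
FD 7: (-6.643,21.178) -> (-8.454,27.94) [heading=105, draw]
FD 17: (-8.454,27.94) -> (-12.854,44.36) [heading=105, draw]
FD 3: (-12.854,44.36) -> (-13.631,47.258) [heading=105, draw]
FD 10: (-13.631,47.258) -> (-16.219,56.917) [heading=105, draw]
RT 150: heading 105 -> 315
LT 180: heading 315 -> 135
LT 120: heading 135 -> 255
RT 120: heading 255 -> 135
LT 150: heading 135 -> 285
RT 179: heading 285 -> 106
Final: pos=(-16.219,56.917), heading=106, 7 segment(s) drawn
Segments drawn: 7

Answer: 7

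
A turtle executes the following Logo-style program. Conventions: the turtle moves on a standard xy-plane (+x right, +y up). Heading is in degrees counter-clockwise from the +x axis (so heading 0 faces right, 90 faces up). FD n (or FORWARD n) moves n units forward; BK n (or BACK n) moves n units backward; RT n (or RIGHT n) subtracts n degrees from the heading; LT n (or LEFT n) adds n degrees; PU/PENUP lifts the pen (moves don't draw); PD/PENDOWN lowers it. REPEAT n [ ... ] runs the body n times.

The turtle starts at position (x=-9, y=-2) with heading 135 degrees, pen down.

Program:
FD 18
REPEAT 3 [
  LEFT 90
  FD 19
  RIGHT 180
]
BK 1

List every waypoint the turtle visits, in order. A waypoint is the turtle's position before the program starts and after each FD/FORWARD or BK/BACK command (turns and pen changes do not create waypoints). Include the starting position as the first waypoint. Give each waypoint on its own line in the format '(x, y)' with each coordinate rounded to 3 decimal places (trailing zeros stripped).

Answer: (-9, -2)
(-21.728, 10.728)
(-35.163, -2.707)
(-48.598, 10.728)
(-35.163, 24.163)
(-34.456, 24.87)

Derivation:
Executing turtle program step by step:
Start: pos=(-9,-2), heading=135, pen down
FD 18: (-9,-2) -> (-21.728,10.728) [heading=135, draw]
REPEAT 3 [
  -- iteration 1/3 --
  LT 90: heading 135 -> 225
  FD 19: (-21.728,10.728) -> (-35.163,-2.707) [heading=225, draw]
  RT 180: heading 225 -> 45
  -- iteration 2/3 --
  LT 90: heading 45 -> 135
  FD 19: (-35.163,-2.707) -> (-48.598,10.728) [heading=135, draw]
  RT 180: heading 135 -> 315
  -- iteration 3/3 --
  LT 90: heading 315 -> 45
  FD 19: (-48.598,10.728) -> (-35.163,24.163) [heading=45, draw]
  RT 180: heading 45 -> 225
]
BK 1: (-35.163,24.163) -> (-34.456,24.87) [heading=225, draw]
Final: pos=(-34.456,24.87), heading=225, 5 segment(s) drawn
Waypoints (6 total):
(-9, -2)
(-21.728, 10.728)
(-35.163, -2.707)
(-48.598, 10.728)
(-35.163, 24.163)
(-34.456, 24.87)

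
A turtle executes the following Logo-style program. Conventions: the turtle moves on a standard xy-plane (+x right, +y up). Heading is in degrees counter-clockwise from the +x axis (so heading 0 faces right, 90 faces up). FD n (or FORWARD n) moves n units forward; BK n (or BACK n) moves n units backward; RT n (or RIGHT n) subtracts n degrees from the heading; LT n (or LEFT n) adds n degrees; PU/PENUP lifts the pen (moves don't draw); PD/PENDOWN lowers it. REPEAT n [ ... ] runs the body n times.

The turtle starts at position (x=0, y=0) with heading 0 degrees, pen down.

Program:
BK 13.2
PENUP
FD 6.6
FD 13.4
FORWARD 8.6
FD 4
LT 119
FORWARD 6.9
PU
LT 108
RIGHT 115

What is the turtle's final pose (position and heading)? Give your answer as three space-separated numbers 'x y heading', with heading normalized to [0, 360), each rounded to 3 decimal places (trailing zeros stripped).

Answer: 16.055 6.035 112

Derivation:
Executing turtle program step by step:
Start: pos=(0,0), heading=0, pen down
BK 13.2: (0,0) -> (-13.2,0) [heading=0, draw]
PU: pen up
FD 6.6: (-13.2,0) -> (-6.6,0) [heading=0, move]
FD 13.4: (-6.6,0) -> (6.8,0) [heading=0, move]
FD 8.6: (6.8,0) -> (15.4,0) [heading=0, move]
FD 4: (15.4,0) -> (19.4,0) [heading=0, move]
LT 119: heading 0 -> 119
FD 6.9: (19.4,0) -> (16.055,6.035) [heading=119, move]
PU: pen up
LT 108: heading 119 -> 227
RT 115: heading 227 -> 112
Final: pos=(16.055,6.035), heading=112, 1 segment(s) drawn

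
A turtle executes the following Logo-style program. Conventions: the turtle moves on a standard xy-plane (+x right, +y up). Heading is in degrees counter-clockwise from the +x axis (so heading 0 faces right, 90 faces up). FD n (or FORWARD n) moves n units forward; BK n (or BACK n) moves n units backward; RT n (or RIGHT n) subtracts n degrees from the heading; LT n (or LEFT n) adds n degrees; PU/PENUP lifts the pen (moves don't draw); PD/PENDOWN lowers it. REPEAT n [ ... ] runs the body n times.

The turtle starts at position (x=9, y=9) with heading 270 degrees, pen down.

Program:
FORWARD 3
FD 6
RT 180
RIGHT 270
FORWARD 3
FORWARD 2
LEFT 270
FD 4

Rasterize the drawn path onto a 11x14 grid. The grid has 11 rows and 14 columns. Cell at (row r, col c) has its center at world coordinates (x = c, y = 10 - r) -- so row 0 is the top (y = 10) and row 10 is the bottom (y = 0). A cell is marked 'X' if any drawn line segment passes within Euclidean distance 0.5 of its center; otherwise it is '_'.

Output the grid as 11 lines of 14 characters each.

Answer: ______________
_________X____
_________X____
_________X____
_________X____
_________X____
____X____X____
____X____X____
____X____X____
____X____X____
____XXXXXX____

Derivation:
Segment 0: (9,9) -> (9,6)
Segment 1: (9,6) -> (9,0)
Segment 2: (9,0) -> (6,-0)
Segment 3: (6,-0) -> (4,-0)
Segment 4: (4,-0) -> (4,4)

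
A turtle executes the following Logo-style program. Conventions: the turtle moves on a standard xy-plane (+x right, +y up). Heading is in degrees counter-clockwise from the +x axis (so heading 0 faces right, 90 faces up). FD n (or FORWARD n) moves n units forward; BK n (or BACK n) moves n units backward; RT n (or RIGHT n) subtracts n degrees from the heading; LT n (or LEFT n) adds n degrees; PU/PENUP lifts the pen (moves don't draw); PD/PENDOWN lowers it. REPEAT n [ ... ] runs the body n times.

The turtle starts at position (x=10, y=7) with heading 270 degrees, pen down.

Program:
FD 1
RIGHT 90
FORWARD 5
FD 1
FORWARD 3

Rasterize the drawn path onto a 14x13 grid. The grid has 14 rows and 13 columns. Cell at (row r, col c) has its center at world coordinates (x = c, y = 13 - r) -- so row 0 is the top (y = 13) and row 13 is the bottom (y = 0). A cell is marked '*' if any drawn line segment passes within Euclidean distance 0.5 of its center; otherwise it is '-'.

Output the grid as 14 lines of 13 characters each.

Answer: -------------
-------------
-------------
-------------
-------------
-------------
----------*--
-**********--
-------------
-------------
-------------
-------------
-------------
-------------

Derivation:
Segment 0: (10,7) -> (10,6)
Segment 1: (10,6) -> (5,6)
Segment 2: (5,6) -> (4,6)
Segment 3: (4,6) -> (1,6)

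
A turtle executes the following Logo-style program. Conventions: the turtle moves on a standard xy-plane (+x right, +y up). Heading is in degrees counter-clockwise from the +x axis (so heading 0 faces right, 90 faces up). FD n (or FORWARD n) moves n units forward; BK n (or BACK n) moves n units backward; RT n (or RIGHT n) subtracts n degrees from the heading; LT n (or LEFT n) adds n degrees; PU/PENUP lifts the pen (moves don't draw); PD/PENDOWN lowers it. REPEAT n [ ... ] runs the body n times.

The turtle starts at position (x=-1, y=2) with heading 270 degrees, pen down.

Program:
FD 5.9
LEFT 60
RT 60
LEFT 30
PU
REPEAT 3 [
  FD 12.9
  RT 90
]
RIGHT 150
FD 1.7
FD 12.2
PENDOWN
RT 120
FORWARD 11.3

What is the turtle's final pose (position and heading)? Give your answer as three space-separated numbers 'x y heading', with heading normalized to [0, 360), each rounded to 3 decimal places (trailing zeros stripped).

Answer: -24.772 -12.602 120

Derivation:
Executing turtle program step by step:
Start: pos=(-1,2), heading=270, pen down
FD 5.9: (-1,2) -> (-1,-3.9) [heading=270, draw]
LT 60: heading 270 -> 330
RT 60: heading 330 -> 270
LT 30: heading 270 -> 300
PU: pen up
REPEAT 3 [
  -- iteration 1/3 --
  FD 12.9: (-1,-3.9) -> (5.45,-15.072) [heading=300, move]
  RT 90: heading 300 -> 210
  -- iteration 2/3 --
  FD 12.9: (5.45,-15.072) -> (-5.722,-21.522) [heading=210, move]
  RT 90: heading 210 -> 120
  -- iteration 3/3 --
  FD 12.9: (-5.722,-21.522) -> (-12.172,-10.35) [heading=120, move]
  RT 90: heading 120 -> 30
]
RT 150: heading 30 -> 240
FD 1.7: (-12.172,-10.35) -> (-13.022,-11.822) [heading=240, move]
FD 12.2: (-13.022,-11.822) -> (-19.122,-22.388) [heading=240, move]
PD: pen down
RT 120: heading 240 -> 120
FD 11.3: (-19.122,-22.388) -> (-24.772,-12.602) [heading=120, draw]
Final: pos=(-24.772,-12.602), heading=120, 2 segment(s) drawn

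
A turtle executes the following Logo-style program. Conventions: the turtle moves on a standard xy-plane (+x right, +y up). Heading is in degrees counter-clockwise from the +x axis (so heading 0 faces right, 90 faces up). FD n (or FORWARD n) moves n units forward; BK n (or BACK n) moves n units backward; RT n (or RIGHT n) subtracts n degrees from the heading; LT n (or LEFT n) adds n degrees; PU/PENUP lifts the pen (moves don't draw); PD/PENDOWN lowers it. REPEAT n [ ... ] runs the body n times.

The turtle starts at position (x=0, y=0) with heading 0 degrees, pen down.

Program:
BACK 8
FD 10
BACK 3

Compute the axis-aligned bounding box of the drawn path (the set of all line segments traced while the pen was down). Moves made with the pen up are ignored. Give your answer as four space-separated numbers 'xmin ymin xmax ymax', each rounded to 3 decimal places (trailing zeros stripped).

Answer: -8 0 2 0

Derivation:
Executing turtle program step by step:
Start: pos=(0,0), heading=0, pen down
BK 8: (0,0) -> (-8,0) [heading=0, draw]
FD 10: (-8,0) -> (2,0) [heading=0, draw]
BK 3: (2,0) -> (-1,0) [heading=0, draw]
Final: pos=(-1,0), heading=0, 3 segment(s) drawn

Segment endpoints: x in {-8, -1, 0, 2}, y in {0}
xmin=-8, ymin=0, xmax=2, ymax=0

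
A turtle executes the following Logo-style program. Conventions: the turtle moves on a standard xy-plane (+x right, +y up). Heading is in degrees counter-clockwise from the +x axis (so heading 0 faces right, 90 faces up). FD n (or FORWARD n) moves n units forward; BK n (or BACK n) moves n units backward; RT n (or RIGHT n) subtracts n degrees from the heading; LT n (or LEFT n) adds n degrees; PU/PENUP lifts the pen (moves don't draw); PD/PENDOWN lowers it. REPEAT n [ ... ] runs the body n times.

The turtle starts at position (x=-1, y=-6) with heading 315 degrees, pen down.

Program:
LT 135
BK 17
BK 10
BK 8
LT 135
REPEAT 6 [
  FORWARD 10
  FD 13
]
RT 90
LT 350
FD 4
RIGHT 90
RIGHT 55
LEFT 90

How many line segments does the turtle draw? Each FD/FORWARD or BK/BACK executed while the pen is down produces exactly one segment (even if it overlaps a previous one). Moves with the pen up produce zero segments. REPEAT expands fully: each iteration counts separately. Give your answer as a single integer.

Executing turtle program step by step:
Start: pos=(-1,-6), heading=315, pen down
LT 135: heading 315 -> 90
BK 17: (-1,-6) -> (-1,-23) [heading=90, draw]
BK 10: (-1,-23) -> (-1,-33) [heading=90, draw]
BK 8: (-1,-33) -> (-1,-41) [heading=90, draw]
LT 135: heading 90 -> 225
REPEAT 6 [
  -- iteration 1/6 --
  FD 10: (-1,-41) -> (-8.071,-48.071) [heading=225, draw]
  FD 13: (-8.071,-48.071) -> (-17.263,-57.263) [heading=225, draw]
  -- iteration 2/6 --
  FD 10: (-17.263,-57.263) -> (-24.335,-64.335) [heading=225, draw]
  FD 13: (-24.335,-64.335) -> (-33.527,-73.527) [heading=225, draw]
  -- iteration 3/6 --
  FD 10: (-33.527,-73.527) -> (-40.598,-80.598) [heading=225, draw]
  FD 13: (-40.598,-80.598) -> (-49.79,-89.79) [heading=225, draw]
  -- iteration 4/6 --
  FD 10: (-49.79,-89.79) -> (-56.861,-96.861) [heading=225, draw]
  FD 13: (-56.861,-96.861) -> (-66.054,-106.054) [heading=225, draw]
  -- iteration 5/6 --
  FD 10: (-66.054,-106.054) -> (-73.125,-113.125) [heading=225, draw]
  FD 13: (-73.125,-113.125) -> (-82.317,-122.317) [heading=225, draw]
  -- iteration 6/6 --
  FD 10: (-82.317,-122.317) -> (-89.388,-129.388) [heading=225, draw]
  FD 13: (-89.388,-129.388) -> (-98.581,-138.581) [heading=225, draw]
]
RT 90: heading 225 -> 135
LT 350: heading 135 -> 125
FD 4: (-98.581,-138.581) -> (-100.875,-135.304) [heading=125, draw]
RT 90: heading 125 -> 35
RT 55: heading 35 -> 340
LT 90: heading 340 -> 70
Final: pos=(-100.875,-135.304), heading=70, 16 segment(s) drawn
Segments drawn: 16

Answer: 16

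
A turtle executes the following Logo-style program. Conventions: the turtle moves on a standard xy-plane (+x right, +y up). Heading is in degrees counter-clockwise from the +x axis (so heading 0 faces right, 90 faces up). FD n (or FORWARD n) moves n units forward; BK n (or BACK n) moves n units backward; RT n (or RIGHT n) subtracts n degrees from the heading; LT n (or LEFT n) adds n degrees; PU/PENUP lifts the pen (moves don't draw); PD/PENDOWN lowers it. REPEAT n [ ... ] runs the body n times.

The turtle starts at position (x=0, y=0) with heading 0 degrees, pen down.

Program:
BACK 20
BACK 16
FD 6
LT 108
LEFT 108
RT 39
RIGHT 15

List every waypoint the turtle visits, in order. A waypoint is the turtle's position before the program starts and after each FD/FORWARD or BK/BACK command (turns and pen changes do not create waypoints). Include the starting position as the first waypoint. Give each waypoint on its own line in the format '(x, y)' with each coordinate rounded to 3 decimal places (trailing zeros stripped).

Answer: (0, 0)
(-20, 0)
(-36, 0)
(-30, 0)

Derivation:
Executing turtle program step by step:
Start: pos=(0,0), heading=0, pen down
BK 20: (0,0) -> (-20,0) [heading=0, draw]
BK 16: (-20,0) -> (-36,0) [heading=0, draw]
FD 6: (-36,0) -> (-30,0) [heading=0, draw]
LT 108: heading 0 -> 108
LT 108: heading 108 -> 216
RT 39: heading 216 -> 177
RT 15: heading 177 -> 162
Final: pos=(-30,0), heading=162, 3 segment(s) drawn
Waypoints (4 total):
(0, 0)
(-20, 0)
(-36, 0)
(-30, 0)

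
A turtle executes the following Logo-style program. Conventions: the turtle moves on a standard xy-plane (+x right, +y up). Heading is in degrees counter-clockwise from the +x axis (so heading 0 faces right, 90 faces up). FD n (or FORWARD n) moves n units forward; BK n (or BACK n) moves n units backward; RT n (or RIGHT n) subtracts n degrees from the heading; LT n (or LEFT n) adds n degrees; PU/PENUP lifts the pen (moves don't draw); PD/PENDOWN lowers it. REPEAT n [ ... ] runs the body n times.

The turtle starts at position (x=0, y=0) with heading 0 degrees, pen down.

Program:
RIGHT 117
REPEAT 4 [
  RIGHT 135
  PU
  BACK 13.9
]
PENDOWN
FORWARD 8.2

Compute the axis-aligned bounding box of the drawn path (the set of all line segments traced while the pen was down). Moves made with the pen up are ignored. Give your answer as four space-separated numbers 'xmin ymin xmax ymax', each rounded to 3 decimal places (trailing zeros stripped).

Executing turtle program step by step:
Start: pos=(0,0), heading=0, pen down
RT 117: heading 0 -> 243
REPEAT 4 [
  -- iteration 1/4 --
  RT 135: heading 243 -> 108
  PU: pen up
  BK 13.9: (0,0) -> (4.295,-13.22) [heading=108, move]
  -- iteration 2/4 --
  RT 135: heading 108 -> 333
  PU: pen up
  BK 13.9: (4.295,-13.22) -> (-8.09,-6.909) [heading=333, move]
  -- iteration 3/4 --
  RT 135: heading 333 -> 198
  PU: pen up
  BK 13.9: (-8.09,-6.909) -> (5.13,-2.614) [heading=198, move]
  -- iteration 4/4 --
  RT 135: heading 198 -> 63
  PU: pen up
  BK 13.9: (5.13,-2.614) -> (-1.18,-14.999) [heading=63, move]
]
PD: pen down
FD 8.2: (-1.18,-14.999) -> (2.542,-7.693) [heading=63, draw]
Final: pos=(2.542,-7.693), heading=63, 1 segment(s) drawn

Segment endpoints: x in {-1.18, 2.542}, y in {-14.999, -7.693}
xmin=-1.18, ymin=-14.999, xmax=2.542, ymax=-7.693

Answer: -1.18 -14.999 2.542 -7.693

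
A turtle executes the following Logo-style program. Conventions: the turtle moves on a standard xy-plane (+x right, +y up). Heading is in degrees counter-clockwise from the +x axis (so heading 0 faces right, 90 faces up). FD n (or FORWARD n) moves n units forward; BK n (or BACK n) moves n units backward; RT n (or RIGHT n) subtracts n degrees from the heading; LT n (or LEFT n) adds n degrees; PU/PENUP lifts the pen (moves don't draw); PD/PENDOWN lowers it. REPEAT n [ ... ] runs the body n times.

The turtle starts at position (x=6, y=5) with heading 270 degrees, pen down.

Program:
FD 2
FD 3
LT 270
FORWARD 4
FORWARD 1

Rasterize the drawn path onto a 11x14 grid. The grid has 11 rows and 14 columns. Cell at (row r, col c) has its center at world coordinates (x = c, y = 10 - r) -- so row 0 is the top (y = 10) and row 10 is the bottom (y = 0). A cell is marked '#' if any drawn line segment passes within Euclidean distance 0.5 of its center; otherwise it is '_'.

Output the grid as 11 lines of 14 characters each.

Segment 0: (6,5) -> (6,3)
Segment 1: (6,3) -> (6,0)
Segment 2: (6,0) -> (2,0)
Segment 3: (2,0) -> (1,0)

Answer: ______________
______________
______________
______________
______________
______#_______
______#_______
______#_______
______#_______
______#_______
_######_______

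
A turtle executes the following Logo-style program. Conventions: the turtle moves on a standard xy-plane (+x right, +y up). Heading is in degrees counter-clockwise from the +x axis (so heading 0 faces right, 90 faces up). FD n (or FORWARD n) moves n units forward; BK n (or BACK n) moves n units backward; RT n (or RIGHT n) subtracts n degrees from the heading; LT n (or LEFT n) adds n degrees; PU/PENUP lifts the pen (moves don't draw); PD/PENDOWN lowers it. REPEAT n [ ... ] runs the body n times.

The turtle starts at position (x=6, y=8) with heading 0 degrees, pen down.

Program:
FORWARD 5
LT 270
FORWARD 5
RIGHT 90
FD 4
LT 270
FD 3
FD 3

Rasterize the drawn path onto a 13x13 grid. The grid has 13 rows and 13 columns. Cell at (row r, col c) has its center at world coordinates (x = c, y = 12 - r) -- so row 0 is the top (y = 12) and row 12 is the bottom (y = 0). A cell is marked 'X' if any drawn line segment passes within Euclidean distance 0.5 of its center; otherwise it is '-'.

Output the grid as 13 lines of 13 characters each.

Answer: -------------
-------------
-------------
-------X-----
------XXXXXX-
-------X---X-
-------X---X-
-------X---X-
-------X---X-
-------XXXXX-
-------------
-------------
-------------

Derivation:
Segment 0: (6,8) -> (11,8)
Segment 1: (11,8) -> (11,3)
Segment 2: (11,3) -> (7,3)
Segment 3: (7,3) -> (7,6)
Segment 4: (7,6) -> (7,9)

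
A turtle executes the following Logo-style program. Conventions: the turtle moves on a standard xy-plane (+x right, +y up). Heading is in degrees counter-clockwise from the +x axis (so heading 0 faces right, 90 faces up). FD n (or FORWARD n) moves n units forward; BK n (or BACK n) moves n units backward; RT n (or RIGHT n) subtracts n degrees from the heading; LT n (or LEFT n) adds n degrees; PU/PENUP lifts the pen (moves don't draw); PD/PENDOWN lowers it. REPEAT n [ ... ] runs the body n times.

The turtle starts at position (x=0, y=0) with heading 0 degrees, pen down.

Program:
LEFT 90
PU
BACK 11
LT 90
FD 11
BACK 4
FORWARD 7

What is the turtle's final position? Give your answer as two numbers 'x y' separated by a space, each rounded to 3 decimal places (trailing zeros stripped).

Executing turtle program step by step:
Start: pos=(0,0), heading=0, pen down
LT 90: heading 0 -> 90
PU: pen up
BK 11: (0,0) -> (0,-11) [heading=90, move]
LT 90: heading 90 -> 180
FD 11: (0,-11) -> (-11,-11) [heading=180, move]
BK 4: (-11,-11) -> (-7,-11) [heading=180, move]
FD 7: (-7,-11) -> (-14,-11) [heading=180, move]
Final: pos=(-14,-11), heading=180, 0 segment(s) drawn

Answer: -14 -11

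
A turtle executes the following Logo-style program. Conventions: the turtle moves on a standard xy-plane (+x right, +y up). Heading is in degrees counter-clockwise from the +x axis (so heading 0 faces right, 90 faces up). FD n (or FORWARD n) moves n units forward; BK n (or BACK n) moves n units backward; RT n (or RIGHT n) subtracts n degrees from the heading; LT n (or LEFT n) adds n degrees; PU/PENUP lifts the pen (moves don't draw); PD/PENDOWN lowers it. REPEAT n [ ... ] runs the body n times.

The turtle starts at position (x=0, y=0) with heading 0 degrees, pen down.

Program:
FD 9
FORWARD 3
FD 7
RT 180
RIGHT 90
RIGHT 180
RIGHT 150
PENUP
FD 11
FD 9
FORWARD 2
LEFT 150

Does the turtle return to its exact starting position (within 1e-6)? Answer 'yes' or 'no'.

Answer: no

Derivation:
Executing turtle program step by step:
Start: pos=(0,0), heading=0, pen down
FD 9: (0,0) -> (9,0) [heading=0, draw]
FD 3: (9,0) -> (12,0) [heading=0, draw]
FD 7: (12,0) -> (19,0) [heading=0, draw]
RT 180: heading 0 -> 180
RT 90: heading 180 -> 90
RT 180: heading 90 -> 270
RT 150: heading 270 -> 120
PU: pen up
FD 11: (19,0) -> (13.5,9.526) [heading=120, move]
FD 9: (13.5,9.526) -> (9,17.321) [heading=120, move]
FD 2: (9,17.321) -> (8,19.053) [heading=120, move]
LT 150: heading 120 -> 270
Final: pos=(8,19.053), heading=270, 3 segment(s) drawn

Start position: (0, 0)
Final position: (8, 19.053)
Distance = 20.664; >= 1e-6 -> NOT closed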